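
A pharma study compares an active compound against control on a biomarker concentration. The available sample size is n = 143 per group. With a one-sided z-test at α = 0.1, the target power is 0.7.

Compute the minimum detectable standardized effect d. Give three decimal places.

Required noncentrality: δ = z_{0.1} + z_{0.30} = 1.282 + 0.524 = 1.806.
δ = d·√(n/2) ⇒ d = δ/√(n/2) = 1.806/√(143/2) = 0.2136.

d ≈ 0.214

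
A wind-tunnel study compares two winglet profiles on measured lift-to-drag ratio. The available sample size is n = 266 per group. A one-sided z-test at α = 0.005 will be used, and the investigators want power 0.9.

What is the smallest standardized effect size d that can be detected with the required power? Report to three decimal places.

d ≈ 0.334

Need Φ(δ − 2.576) = 0.9, so δ = 2.576 + 1.282 = 3.857.
δ = d·√(n/2) ⇒ d = δ/√(n/2) = 3.857/√(266/2) = 0.3345.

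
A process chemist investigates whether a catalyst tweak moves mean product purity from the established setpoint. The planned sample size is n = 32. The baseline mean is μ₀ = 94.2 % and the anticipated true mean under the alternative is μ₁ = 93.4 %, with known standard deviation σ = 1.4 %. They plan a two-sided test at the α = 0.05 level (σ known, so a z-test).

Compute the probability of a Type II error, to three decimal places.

Standardized effect: d = |μ₁ − μ₀| / σ = |93.4 − 94.2| / 1.4 = 0.5714
Noncentrality parameter: δ = d·√n = 0.5714 × √32 = 3.2325
Critical value for a two-sided test at α = 0.05: z_{α/2} = 1.960.
Power = Φ(δ − 1.960) + Φ(−δ − 1.960) = Φ(1.273) + Φ(-5.192) = 0.8984 + 0.0000 = 0.8984.
Type II error: β = 1 − power = 1 − 0.8984 = 0.1016.

β ≈ 0.102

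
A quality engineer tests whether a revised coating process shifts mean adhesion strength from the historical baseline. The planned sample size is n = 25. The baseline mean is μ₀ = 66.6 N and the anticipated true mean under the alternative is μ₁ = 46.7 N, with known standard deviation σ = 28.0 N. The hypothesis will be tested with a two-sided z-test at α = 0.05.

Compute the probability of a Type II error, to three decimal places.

Standardized effect: d = |μ₁ − μ₀| / σ = |46.7 − 66.6| / 28.0 = 0.7107
Noncentrality parameter: δ = d·√n = 0.7107 × √25 = 3.5536
Critical value for a two-sided test at α = 0.05: z_{α/2} = 1.960.
Power = Φ(δ − 1.960) + Φ(−δ − 1.960) = Φ(1.594) + Φ(-5.514) = 0.9445 + 0.0000 = 0.9445.
Type II error: β = 1 − power = 1 − 0.9445 = 0.0555.

β ≈ 0.056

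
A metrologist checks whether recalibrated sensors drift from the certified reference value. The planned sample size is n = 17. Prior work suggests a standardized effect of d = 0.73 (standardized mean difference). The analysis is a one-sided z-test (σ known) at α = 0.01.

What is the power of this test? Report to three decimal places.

Power ≈ 0.753

Noncentrality parameter: δ = d·√n = 0.73 × √17 = 3.0099
Critical value for a one-sided test at α = 0.01: z_α = 2.326.
Power = P(Z > 2.326 − δ) = Φ(0.684) = 0.7529.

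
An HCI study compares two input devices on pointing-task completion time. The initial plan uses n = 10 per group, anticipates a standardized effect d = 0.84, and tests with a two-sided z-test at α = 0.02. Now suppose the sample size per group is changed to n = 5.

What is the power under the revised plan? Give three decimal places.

Power ≈ 0.159

With n = 5 per group: δ = d·√(n/2) = 0.84 × √(5/2) = 1.3282. Critical value z_{0.01} = 2.326.
Revised power = Φ(δ − 2.326) + Φ(−δ − 2.326) = Φ(-0.998) + Φ(-3.655) = 0.1591 + 0.0001 = 0.1592.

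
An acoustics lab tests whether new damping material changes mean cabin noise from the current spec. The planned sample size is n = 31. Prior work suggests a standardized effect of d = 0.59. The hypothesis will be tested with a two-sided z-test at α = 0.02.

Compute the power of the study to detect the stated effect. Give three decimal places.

Noncentrality parameter: δ = d·√n = 0.59 × √31 = 3.2850
Two-sided α = 0.02 → critical value z_{0.01} = 2.326.
Power = Φ(δ − 2.326) + Φ(−δ − 2.326) = Φ(0.959) + Φ(-5.611) = 0.8311 + 0.0000 = 0.8311.

Power ≈ 0.831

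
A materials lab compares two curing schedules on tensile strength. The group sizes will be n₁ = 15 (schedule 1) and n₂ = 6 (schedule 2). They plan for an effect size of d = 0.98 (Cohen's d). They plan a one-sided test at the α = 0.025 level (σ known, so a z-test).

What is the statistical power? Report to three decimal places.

Power ≈ 0.527

Noncentrality parameter: δ = d / √(1/n₁ + 1/n₂) = 0.98 / √(1/15 + 1/6) = 2.0288
Critical value for a one-sided test at α = 0.025: z_α = 1.960.
Power = Φ(δ − 1.960) = Φ(0.069) = 0.5274.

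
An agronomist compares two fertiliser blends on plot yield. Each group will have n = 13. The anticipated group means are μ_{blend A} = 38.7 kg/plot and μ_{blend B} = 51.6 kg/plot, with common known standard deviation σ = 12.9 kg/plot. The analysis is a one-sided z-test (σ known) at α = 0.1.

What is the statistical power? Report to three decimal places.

Power ≈ 0.898

Standardized effect: d = |μ_{blend A} − μ_{blend B}| / σ = |38.7 − 51.6| / 12.9 = 1.0000
Noncentrality parameter: δ = d·√(n/2) = 1.0000 × √(13/2) = 2.5495
One-sided α = 0.1 → critical value z_{0.1} = 1.282.
Power = Φ(δ − 1.282) = Φ(1.268) = 0.8976.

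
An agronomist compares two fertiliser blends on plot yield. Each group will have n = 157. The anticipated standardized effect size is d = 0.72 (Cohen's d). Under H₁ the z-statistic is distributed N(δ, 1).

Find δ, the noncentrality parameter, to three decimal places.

δ ≈ 6.379

The noncentrality parameter scales effect size by the design's sample-size factor: δ = d·√(n/2) = 0.72 × √(157/2) = 6.3792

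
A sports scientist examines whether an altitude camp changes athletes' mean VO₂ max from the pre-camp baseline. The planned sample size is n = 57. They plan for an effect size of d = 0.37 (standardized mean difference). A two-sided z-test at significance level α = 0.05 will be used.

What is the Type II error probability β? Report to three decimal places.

Noncentrality parameter: λ = d·√n = 0.37 × √57 = 2.7934
Two-sided α = 0.05 → critical value z_{0.025} = 1.960.
Power = Φ(λ − 1.960) + Φ(−λ − 1.960) = Φ(0.833) + Φ(-4.753) = 0.7977 + 0.0000 = 0.7977.
Type II error: β = 1 − power = 1 − 0.7977 = 0.2023.

β ≈ 0.202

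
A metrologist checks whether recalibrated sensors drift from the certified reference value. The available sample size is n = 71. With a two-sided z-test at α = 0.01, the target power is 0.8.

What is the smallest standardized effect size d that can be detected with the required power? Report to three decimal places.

d ≈ 0.406

Required noncentrality: δ = z_{0.005} + z_{0.20} = 2.576 + 0.842 = 3.417.
(The second rejection-region term Φ(−δ − z_{α/2}) is negligible and dropped.)
δ = d·√n ⇒ d = δ/√n = 3.417/√71 = 0.4056.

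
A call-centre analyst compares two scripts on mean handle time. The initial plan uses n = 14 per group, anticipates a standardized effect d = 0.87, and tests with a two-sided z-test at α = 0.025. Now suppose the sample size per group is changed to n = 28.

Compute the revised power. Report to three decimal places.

With n = 28 per group: δ = d·√(n/2) = 0.87 × √(28/2) = 3.2552. Critical value z_{0.0125} = 2.241.
Revised power = Φ(δ − 2.241) + Φ(−δ − 2.241) = Φ(1.014) + Φ(-5.497) = 0.8447 + 0.0000 = 0.8447.

Power ≈ 0.845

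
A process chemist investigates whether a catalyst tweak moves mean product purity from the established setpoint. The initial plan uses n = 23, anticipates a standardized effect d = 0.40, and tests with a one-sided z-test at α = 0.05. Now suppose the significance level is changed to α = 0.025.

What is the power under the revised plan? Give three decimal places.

Power ≈ 0.483

δ = d·√n = 0.40 × √23 = 1.9183 (unchanged). New critical value: z_{0.025} = 1.960.
Revised power = Φ(δ − 1.960) = Φ(-0.042) = 0.4834.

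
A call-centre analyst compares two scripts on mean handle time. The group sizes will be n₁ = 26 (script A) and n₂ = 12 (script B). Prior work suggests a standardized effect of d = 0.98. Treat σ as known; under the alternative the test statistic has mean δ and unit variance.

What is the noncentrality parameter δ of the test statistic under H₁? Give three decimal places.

The noncentrality parameter scales effect size by the design's sample-size factor: δ = d / √(1/n₁ + 1/n₂) = 0.98 / √(1/26 + 1/12) = 2.8081

δ ≈ 2.808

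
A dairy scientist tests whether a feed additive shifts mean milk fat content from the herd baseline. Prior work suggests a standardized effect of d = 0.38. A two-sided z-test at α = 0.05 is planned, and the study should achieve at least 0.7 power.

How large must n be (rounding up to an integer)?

n = 43

Set Φ(δ − 1.960) = 0.7; then δ − 1.960 = Φ⁻¹(0.7) = 0.524, giving δ = 2.484.
(Ignoring the negligible lower-tail rejection probability gives the usual closed-form inversion.)
δ = d·√n ⇒ n = (δ/d)² = (2.484 / 0.38)² = 42.74.
Rounding up, n = 43.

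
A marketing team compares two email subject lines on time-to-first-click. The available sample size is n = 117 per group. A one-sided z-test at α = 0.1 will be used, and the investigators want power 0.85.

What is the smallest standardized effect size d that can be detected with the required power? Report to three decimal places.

d ≈ 0.303

Required noncentrality: δ = z_{0.1} + z_{0.15} = 1.282 + 1.036 = 2.318.
δ = d·√(n/2) ⇒ d = δ/√(n/2) = 2.318/√(117/2) = 0.3031.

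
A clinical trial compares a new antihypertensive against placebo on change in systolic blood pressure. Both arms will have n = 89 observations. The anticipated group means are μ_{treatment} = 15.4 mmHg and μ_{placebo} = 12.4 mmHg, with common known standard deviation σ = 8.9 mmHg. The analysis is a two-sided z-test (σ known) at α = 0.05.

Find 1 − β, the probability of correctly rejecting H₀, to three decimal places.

Power ≈ 0.614

Standardized effect: d = |μ_{treatment} − μ_{placebo}| / σ = |15.4 − 12.4| / 8.9 = 0.3371
Noncentrality parameter: δ = d·√(n/2) = 0.3371 × √(89/2) = 2.2486
Two-sided α = 0.05 → critical value z_{0.025} = 1.960.
Power = Φ(δ − 1.960) + Φ(−δ − 1.960) = Φ(0.289) + Φ(-4.209) = 0.6136 + 0.0000 = 0.6136.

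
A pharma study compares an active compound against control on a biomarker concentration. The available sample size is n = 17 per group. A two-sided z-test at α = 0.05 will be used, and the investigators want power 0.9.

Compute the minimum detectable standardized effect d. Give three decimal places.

Need Φ(δ − 1.960) = 0.9, so δ = 1.960 + 1.282 = 3.242.
(Lower-tail contribution to power is negligible for δ > 0.)
δ = d·√(n/2) ⇒ d = δ/√(n/2) = 3.242/√(17/2) = 1.1118.

d ≈ 1.112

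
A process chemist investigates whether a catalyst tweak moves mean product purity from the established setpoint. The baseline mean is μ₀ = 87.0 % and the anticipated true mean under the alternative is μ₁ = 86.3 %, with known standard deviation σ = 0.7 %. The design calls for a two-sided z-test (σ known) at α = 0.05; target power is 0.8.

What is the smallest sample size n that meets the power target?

n = 8

Standardized effect: d = |μ₁ − μ₀| / σ = |86.3 − 87.0| / 0.7 = 1.0000
For power 0.8 need Φ(δ − z_{0.025}) = 0.8, so δ = z_{0.025} + z_{0.20} = 1.960 + 0.842 = 2.802.
(The Φ(−δ − z_{α/2}) term is vanishingly small for δ > 0 and is dropped in the standard sample-size formula.)
δ = d·√n ⇒ n = (δ/d)² = (2.802 / 1.0000)² = 7.85.
Round up to the next whole unit.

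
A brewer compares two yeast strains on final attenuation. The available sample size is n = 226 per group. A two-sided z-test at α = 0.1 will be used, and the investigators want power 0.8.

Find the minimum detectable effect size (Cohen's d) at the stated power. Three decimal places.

Required noncentrality: δ = z_{0.05} + z_{0.20} = 1.645 + 0.842 = 2.486.
(Lower-tail contribution to power is negligible for δ > 0.)
δ = d·√(n/2) ⇒ d = δ/√(n/2) = 2.486/√(226/2) = 0.2339.

d ≈ 0.234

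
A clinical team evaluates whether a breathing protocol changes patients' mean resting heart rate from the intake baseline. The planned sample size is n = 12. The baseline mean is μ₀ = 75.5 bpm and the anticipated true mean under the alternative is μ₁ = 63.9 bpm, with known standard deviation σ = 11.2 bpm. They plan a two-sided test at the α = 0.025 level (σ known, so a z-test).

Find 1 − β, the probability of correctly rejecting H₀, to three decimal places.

Standardized effect: d = |μ₁ − μ₀| / σ = |63.9 − 75.5| / 11.2 = 1.0357
Noncentrality parameter: λ = d·√n = 1.0357 × √12 = 3.5878
Two-sided α = 0.025 → critical value z_{0.0125} = 2.241.
Power = Φ(λ − 2.241) + Φ(−λ − 2.241) = Φ(1.346) + Φ(-5.829) = 0.9109 + 0.0000 = 0.9109.

Power ≈ 0.911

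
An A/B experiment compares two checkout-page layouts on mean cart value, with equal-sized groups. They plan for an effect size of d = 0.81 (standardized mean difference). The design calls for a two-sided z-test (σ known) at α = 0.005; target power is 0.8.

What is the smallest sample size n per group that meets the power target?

n = 41 per group

Set Φ(δ − 2.807) = 0.8; then δ − 2.807 = Φ⁻¹(0.8) = 0.842, giving δ = 3.649.
(Ignoring the negligible lower-tail rejection probability gives the usual closed-form inversion.)
δ = d·√(n/2) ⇒ n = 2(δ/d)² = 2 × (3.649 / 0.81)² = 40.58.
Rounding up, n = 41 per group.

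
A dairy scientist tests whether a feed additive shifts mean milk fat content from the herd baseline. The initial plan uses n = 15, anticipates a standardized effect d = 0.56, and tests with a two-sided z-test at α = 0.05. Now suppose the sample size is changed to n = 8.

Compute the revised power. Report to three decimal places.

With n = 8: δ = d·√n = 0.56 × √8 = 1.5839. Critical value z_{0.025} = 1.960.
Revised power = Φ(δ − 1.960) + Φ(−δ − 1.960) = Φ(-0.376) + Φ(-3.544) = 0.3534 + 0.0002 = 0.3536.

Power ≈ 0.354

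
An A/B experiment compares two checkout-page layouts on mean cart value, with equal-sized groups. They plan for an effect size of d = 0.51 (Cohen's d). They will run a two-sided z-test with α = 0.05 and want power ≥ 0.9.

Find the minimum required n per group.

n = 81 per group

Set Φ(δ − 1.960) = 0.9; then δ − 1.960 = Φ⁻¹(0.9) = 1.282, giving δ = 3.242.
(For δ > 0 the lower-tail rejection region contributes negligibly to power, so the one-term inversion is standard.)
δ = d·√(n/2) ⇒ n = 2(δ/d)² = 2 × (3.242 / 0.51)² = 80.80.
Round up to the next whole unit.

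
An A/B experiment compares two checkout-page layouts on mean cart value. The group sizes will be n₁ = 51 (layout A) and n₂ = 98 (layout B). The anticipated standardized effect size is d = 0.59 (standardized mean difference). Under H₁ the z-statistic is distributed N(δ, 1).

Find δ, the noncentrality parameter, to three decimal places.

δ ≈ 3.417

δ = d / √(1/n₁ + 1/n₂) = 0.59 / √(1/51 + 1/98) = 3.4171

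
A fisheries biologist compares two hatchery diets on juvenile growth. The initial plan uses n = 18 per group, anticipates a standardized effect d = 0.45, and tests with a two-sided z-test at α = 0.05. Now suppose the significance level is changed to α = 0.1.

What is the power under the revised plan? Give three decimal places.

Power ≈ 0.385

δ = d·√(n/2) = 0.45 × √(18/2) = 1.3500 (unchanged). New critical value: z_{0.05} = 1.645.
Revised power = Φ(δ − 1.645) + Φ(−δ − 1.645) = Φ(-0.295) + Φ(-2.995) = 0.3841 + 0.0014 = 0.3854.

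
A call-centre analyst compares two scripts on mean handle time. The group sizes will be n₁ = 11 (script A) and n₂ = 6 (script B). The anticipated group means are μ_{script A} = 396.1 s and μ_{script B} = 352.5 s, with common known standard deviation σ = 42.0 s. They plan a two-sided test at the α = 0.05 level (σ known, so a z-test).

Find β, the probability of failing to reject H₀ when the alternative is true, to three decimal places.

Standardized effect: d = |μ_{script A} − μ_{script B}| / σ = |396.1 − 352.5| / 42.0 = 1.0381
Noncentrality parameter: δ = d / √(1/n₁ + 1/n₂) = 1.0381 / √(1/11 + 1/6) = 2.0454
Critical value for a two-sided test at α = 0.05: z_{α/2} = 1.960.
Power = Φ(δ − 1.960) + Φ(−δ − 1.960) = Φ(0.085) + Φ(-4.005) = 0.5341 + 0.0000 = 0.5341.
Type II error: β = 1 − power = 1 − 0.5341 = 0.4659.

β ≈ 0.466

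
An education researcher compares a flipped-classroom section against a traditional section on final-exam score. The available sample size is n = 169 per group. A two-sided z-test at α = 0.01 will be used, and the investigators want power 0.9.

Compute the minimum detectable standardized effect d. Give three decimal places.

Required noncentrality: δ = z_{0.005} + z_{0.10} = 2.576 + 1.282 = 3.857.
(The second rejection-region term Φ(−δ − z_{α/2}) is negligible and dropped.)
δ = d·√(n/2) ⇒ d = δ/√(n/2) = 3.857/√(169/2) = 0.4196.

d ≈ 0.420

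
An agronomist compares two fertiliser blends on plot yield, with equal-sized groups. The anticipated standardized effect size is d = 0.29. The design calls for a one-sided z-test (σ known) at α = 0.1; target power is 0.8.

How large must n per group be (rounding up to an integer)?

n = 108 per group

Set Φ(δ − 1.282) = 0.8; then δ − 1.282 = Φ⁻¹(0.8) = 0.842, giving δ = 2.123.
δ = d·√(n/2) ⇒ n = 2(δ/d)² = 2 × (2.123 / 0.29)² = 107.20.
Rounding up, n = 108 per group.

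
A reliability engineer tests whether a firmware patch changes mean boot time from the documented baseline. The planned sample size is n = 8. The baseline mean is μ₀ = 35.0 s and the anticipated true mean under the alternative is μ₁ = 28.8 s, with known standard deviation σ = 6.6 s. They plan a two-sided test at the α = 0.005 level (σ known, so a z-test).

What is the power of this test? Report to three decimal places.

Standardized effect: d = |μ₁ − μ₀| / σ = |28.8 − 35.0| / 6.6 = 0.9394
Noncentrality parameter: δ = d·√n = 0.9394 × √8 = 2.6570
Two-sided α = 0.005 → critical value z_{0.0025} = 2.807.
Power = Φ(δ − 2.807) + Φ(−δ − 2.807) = Φ(-0.150) + Φ(-5.464) = 0.4404 + 0.0000 = 0.4404.

Power ≈ 0.440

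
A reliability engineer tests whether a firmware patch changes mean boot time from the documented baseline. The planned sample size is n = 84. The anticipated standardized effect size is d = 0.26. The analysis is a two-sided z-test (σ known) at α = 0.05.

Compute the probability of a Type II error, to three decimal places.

Noncentrality parameter: δ = d·√n = 0.26 × √84 = 2.3829
Two-sided α = 0.05 → critical value z_{0.025} = 1.960.
Power = Φ(δ − 1.960) + Φ(−δ − 1.960) = Φ(0.423) + Φ(-4.343) = 0.6638 + 0.0000 = 0.6639.
Type II error: β = 1 − power = 1 − 0.6639 = 0.3361.

β ≈ 0.336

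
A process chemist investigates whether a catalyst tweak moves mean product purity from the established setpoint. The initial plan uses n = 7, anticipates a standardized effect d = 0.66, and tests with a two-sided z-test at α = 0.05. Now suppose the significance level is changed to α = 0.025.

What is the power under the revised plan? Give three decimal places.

δ = d·√n = 0.66 × √7 = 1.7462 (unchanged). New critical value: z_{0.0125} = 2.241.
Revised power = Φ(δ − 2.241) + Φ(−δ − 2.241) = Φ(-0.495) + Φ(-3.988) = 0.3102 + 0.0000 = 0.3103.

Power ≈ 0.310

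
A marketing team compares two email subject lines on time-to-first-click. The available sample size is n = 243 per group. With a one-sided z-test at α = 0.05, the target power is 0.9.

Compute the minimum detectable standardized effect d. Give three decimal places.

Required noncentrality: δ = z_{0.05} + z_{0.10} = 1.645 + 1.282 = 2.926.
δ = d·√(n/2) ⇒ d = δ/√(n/2) = 2.926/√(243/2) = 0.2655.

d ≈ 0.265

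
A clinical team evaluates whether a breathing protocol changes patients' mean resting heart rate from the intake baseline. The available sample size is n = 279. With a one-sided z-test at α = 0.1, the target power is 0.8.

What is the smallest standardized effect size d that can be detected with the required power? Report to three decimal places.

Required noncentrality: δ = z_{0.1} + z_{0.20} = 1.282 + 0.842 = 2.123.
δ = d·√n ⇒ d = δ/√n = 2.123/√279 = 0.1271.

d ≈ 0.127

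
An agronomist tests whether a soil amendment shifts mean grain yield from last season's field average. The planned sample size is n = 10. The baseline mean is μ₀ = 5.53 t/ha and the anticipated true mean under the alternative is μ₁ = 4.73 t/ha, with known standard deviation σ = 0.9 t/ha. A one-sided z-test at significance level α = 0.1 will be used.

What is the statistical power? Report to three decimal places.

Power ≈ 0.937

Standardized effect: d = |μ₁ − μ₀| / σ = |4.73 − 5.53| / 0.9 = 0.8889
Noncentrality parameter: δ = d·√n = 0.8889 × √10 = 2.8109
Critical value for a one-sided test at α = 0.1: z_α = 1.282.
Power = P(Z > 1.282 − δ) = Φ(1.529) = 0.9369.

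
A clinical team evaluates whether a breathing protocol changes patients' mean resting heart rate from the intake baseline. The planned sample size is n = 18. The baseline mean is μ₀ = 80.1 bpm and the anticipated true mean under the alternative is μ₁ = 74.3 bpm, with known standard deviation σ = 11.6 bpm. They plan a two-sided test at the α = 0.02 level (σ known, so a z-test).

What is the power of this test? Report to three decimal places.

Power ≈ 0.419

Standardized effect: d = |μ₁ − μ₀| / σ = |74.3 − 80.1| / 11.6 = 0.5000
Noncentrality parameter: δ = d·√n = 0.5000 × √18 = 2.1213
Two-sided α = 0.02 → critical value z_{0.01} = 2.326.
Power = Φ(δ − 2.326) + Φ(−δ − 2.326) = Φ(-0.205) + Φ(-4.448) = 0.4188 + 0.0000 = 0.4188.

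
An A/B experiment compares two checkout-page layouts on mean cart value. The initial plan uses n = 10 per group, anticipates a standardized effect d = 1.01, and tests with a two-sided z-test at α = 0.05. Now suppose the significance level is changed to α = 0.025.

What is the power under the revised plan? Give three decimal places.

δ = d·√(n/2) = 1.01 × √(10/2) = 2.2584 (unchanged). New critical value: z_{0.0125} = 2.241.
Revised power = Φ(δ − 2.241) + Φ(−δ − 2.241) = Φ(0.017) + Φ(-4.500) = 0.5068 + 0.0000 = 0.5068.

Power ≈ 0.507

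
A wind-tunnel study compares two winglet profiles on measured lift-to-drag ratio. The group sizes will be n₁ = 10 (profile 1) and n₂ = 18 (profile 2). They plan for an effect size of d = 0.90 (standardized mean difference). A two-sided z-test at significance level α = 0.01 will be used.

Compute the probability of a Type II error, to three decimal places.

β ≈ 0.616

Noncentrality parameter: δ = d / √(1/n₁ + 1/n₂) = 0.90 / √(1/10 + 1/18) = 2.2819
Two-sided α = 0.01 → critical value z_{0.005} = 2.576.
Power = Φ(δ − 2.576) + Φ(−δ − 2.576) = Φ(-0.294) + Φ(-4.858) = 0.3844 + 0.0000 = 0.3844.
Type II error: β = 1 − power = 1 − 0.3844 = 0.6156.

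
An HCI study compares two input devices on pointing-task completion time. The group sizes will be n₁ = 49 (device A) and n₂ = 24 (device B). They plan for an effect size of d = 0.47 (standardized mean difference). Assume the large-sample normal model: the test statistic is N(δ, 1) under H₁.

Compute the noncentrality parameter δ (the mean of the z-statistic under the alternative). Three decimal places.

The noncentrality parameter scales effect size by the design's sample-size factor: δ = d / √(1/n₁ + 1/n₂) = 0.47 / √(1/49 + 1/24) = 1.8864

δ ≈ 1.886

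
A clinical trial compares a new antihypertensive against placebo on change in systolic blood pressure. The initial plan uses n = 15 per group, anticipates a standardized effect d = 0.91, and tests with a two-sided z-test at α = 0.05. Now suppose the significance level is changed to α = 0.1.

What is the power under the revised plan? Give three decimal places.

Power ≈ 0.802

δ = d·√(n/2) = 0.91 × √(15/2) = 2.4921 (unchanged). New critical value: z_{0.05} = 1.645.
Revised power = Φ(δ − 1.645) + Φ(−δ − 1.645) = Φ(0.847) + Φ(-4.137) = 0.8016 + 0.0000 = 0.8016.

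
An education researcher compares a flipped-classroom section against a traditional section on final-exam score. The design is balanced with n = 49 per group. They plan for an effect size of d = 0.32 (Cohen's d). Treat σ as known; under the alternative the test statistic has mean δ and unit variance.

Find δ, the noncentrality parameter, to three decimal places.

δ ≈ 1.584

δ = d·√(n/2) = 0.32 × √(49/2) = 1.5839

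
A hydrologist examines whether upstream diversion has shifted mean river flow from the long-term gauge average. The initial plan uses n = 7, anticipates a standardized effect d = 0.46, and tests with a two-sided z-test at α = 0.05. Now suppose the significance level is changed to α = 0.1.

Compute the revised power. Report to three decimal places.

Power ≈ 0.337

δ = d·√n = 0.46 × √7 = 1.2170 (unchanged). New critical value: z_{0.05} = 1.645.
Revised power = Φ(δ − 1.645) + Φ(−δ − 1.645) = Φ(-0.428) + Φ(-2.862) = 0.3344 + 0.0021 = 0.3365.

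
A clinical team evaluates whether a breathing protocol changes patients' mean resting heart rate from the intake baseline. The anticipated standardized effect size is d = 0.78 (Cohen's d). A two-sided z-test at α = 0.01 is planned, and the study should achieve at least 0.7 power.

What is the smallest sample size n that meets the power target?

For power 0.7 need Φ(δ − z_{0.005}) = 0.7, so δ = z_{0.005} + z_{0.30} = 2.576 + 0.524 = 3.100.
(Ignoring the negligible lower-tail rejection probability gives the usual closed-form inversion.)
δ = d·√n ⇒ n = (δ/d)² = (3.100 / 0.78)² = 15.80.
Rounding up, n = 16.

n = 16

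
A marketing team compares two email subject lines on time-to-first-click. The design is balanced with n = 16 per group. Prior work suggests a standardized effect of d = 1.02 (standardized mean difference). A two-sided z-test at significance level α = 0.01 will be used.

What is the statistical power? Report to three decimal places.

Noncentrality parameter: δ = d·√(n/2) = 1.02 × √(16/2) = 2.8850
Critical value for a two-sided test at α = 0.01: z_{α/2} = 2.576.
Power = Φ(δ − 2.576) + Φ(−δ − 2.576) = Φ(0.309) + Φ(-5.461) = 0.6214 + 0.0000 = 0.6214.

Power ≈ 0.621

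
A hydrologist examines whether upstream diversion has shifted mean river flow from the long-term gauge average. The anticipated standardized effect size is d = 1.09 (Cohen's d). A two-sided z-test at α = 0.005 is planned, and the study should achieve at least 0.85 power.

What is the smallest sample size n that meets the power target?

Set Φ(δ − 2.807) = 0.85; then δ − 2.807 = Φ⁻¹(0.85) = 1.036, giving δ = 3.843.
(For δ > 0 the lower-tail rejection region contributes negligibly to power, so the one-term inversion is standard.)
δ = d·√n ⇒ n = (δ/d)² = (3.843 / 1.09)² = 12.43.
Rounding up, n = 13.

n = 13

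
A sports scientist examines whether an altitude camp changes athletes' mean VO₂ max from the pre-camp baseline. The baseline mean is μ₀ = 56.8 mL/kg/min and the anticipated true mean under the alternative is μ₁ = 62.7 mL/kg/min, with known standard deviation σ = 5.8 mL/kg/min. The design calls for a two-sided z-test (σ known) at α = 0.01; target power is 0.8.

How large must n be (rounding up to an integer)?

n = 12

Standardized effect: d = |μ₁ − μ₀| / σ = |62.7 − 56.8| / 5.8 = 1.0172
Set Φ(δ − 2.576) = 0.8; then δ − 2.576 = Φ⁻¹(0.8) = 0.842, giving δ = 3.417.
(Ignoring the negligible lower-tail rejection probability gives the usual closed-form inversion.)
δ = d·√n ⇒ n = (δ/d)² = (3.417 / 1.0172)² = 11.29.
Rounding up, n = 12.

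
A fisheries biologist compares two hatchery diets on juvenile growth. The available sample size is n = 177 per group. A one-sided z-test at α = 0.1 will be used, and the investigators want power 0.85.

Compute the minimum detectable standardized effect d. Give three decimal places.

Need Φ(δ − 1.282) = 0.85, so δ = 1.282 + 1.036 = 2.318.
δ = d·√(n/2) ⇒ d = δ/√(n/2) = 2.318/√(177/2) = 0.2464.

d ≈ 0.246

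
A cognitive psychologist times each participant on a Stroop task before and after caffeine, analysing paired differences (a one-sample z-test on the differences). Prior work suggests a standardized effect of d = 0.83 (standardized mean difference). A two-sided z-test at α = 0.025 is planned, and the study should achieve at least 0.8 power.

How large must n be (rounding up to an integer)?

Set Φ(δ − 2.241) = 0.8; then δ − 2.241 = Φ⁻¹(0.8) = 0.842, giving δ = 3.083.
(The Φ(−δ − z_{α/2}) term is vanishingly small for δ > 0 and is dropped in the standard sample-size formula.)
δ = d·√n ⇒ n = (δ/d)² = (3.083 / 0.83)² = 13.80.
Round up to the next whole unit.

n = 14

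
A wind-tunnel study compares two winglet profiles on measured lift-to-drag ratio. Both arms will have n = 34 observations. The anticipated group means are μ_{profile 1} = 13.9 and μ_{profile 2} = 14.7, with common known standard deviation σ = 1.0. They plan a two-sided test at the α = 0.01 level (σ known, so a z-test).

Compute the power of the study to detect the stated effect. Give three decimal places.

Power ≈ 0.765

Standardized effect: d = |μ_{profile 1} − μ_{profile 2}| / σ = |13.9 − 14.7| / 1.0 = 0.8000
Noncentrality parameter: λ = d·√(n/2) = 0.8000 × √(34/2) = 3.2985
Critical value for a two-sided test at α = 0.01: z_{α/2} = 2.576.
Power = Φ(λ − 2.576) + Φ(−λ − 2.576) = Φ(0.723) + Φ(-5.874) = 0.7651 + 0.0000 = 0.7651.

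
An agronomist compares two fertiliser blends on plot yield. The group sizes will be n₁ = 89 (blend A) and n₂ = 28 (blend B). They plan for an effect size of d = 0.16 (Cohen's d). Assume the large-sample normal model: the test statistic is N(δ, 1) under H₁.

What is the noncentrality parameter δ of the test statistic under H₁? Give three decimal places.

δ = d / √(1/n₁ + 1/n₂) = 0.16 / √(1/89 + 1/28) = 0.7384

δ ≈ 0.738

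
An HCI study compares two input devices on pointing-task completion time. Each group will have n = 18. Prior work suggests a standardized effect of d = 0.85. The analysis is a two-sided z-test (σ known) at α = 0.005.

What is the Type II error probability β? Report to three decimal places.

β ≈ 0.601

Noncentrality parameter: δ = d·√(n/2) = 0.85 × √(18/2) = 2.5500
Two-sided α = 0.005 → critical value z_{0.0025} = 2.807.
Power = Φ(δ − 2.807) + Φ(−δ − 2.807) = Φ(-0.257) + Φ(-5.357) = 0.3986 + 0.0000 = 0.3986.
Type II error: β = 1 − power = 1 − 0.3986 = 0.6014.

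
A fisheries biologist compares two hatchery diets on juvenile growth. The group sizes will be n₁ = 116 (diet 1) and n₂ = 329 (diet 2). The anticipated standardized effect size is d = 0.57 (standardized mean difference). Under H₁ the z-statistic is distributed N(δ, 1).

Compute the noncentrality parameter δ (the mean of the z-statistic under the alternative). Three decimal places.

δ ≈ 5.279

The noncentrality parameter scales effect size by the design's sample-size factor: δ = d / √(1/n₁ + 1/n₂) = 0.57 / √(1/116 + 1/329) = 5.2786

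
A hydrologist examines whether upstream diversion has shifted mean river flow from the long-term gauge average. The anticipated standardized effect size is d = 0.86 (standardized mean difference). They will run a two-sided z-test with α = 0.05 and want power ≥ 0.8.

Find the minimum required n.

n = 11

For power 0.8 need Φ(δ − z_{0.025}) = 0.8, so δ = z_{0.025} + z_{0.20} = 1.960 + 0.842 = 2.802.
(Ignoring the negligible lower-tail rejection probability gives the usual closed-form inversion.)
δ = d·√n ⇒ n = (δ/d)² = (2.802 / 0.86)² = 10.61.
Round up to the next whole unit.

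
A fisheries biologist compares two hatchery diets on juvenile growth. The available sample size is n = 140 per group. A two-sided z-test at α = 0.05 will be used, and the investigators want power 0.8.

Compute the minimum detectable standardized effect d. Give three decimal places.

Need Φ(δ − 1.960) = 0.8, so δ = 1.960 + 0.842 = 2.802.
(The second rejection-region term Φ(−δ − z_{α/2}) is negligible and dropped.)
δ = d·√(n/2) ⇒ d = δ/√(n/2) = 2.802/√(140/2) = 0.3349.

d ≈ 0.335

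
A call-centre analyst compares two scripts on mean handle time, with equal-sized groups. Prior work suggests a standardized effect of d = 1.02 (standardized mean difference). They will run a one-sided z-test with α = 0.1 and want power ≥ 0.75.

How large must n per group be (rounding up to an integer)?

For power 0.75 need Φ(δ − z_{0.1}) = 0.75, so δ = z_{0.1} + z_{0.25} = 1.282 + 0.674 = 1.956.
δ = d·√(n/2) ⇒ n = 2(δ/d)² = 2 × (1.956 / 1.02)² = 7.36.
Rounding up, n = 8 per group.

n = 8 per group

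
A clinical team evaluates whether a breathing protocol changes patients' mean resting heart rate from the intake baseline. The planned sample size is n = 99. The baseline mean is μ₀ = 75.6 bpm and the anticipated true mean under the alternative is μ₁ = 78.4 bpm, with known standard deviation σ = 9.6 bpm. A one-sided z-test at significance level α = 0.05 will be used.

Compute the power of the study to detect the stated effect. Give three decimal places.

Power ≈ 0.896

Standardized effect: d = |μ₁ − μ₀| / σ = |78.4 − 75.6| / 9.6 = 0.2917
Noncentrality parameter: δ = d·√n = 0.2917 × √99 = 2.9020
One-sided α = 0.05 → critical value z_{0.05} = 1.645.
Power = Φ(δ − 1.645) = Φ(1.257) = 0.8957.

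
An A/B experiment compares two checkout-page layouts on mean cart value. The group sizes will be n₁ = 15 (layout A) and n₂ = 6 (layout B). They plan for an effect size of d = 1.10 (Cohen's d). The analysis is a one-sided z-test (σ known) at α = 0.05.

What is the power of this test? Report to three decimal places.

Power ≈ 0.736

Noncentrality parameter: δ = d / √(1/n₁ + 1/n₂) = 1.10 / √(1/15 + 1/6) = 2.2772
One-sided α = 0.05 → critical value z_{0.05} = 1.645.
Power = Φ(δ − 1.645) = Φ(0.632) = 0.7364.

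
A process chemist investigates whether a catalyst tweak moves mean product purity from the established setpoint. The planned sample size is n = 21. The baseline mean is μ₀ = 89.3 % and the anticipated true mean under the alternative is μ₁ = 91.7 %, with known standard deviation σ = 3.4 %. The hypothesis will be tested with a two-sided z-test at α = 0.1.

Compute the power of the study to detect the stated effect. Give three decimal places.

Power ≈ 0.944

Standardized effect: d = |μ₁ − μ₀| / σ = |91.7 − 89.3| / 3.4 = 0.7059
Noncentrality parameter: δ = d·√n = 0.7059 × √21 = 3.2348
Critical value for a two-sided test at α = 0.1: z_{α/2} = 1.645.
Power = Φ(δ − 1.645) + Φ(−δ − 1.645) = Φ(1.590) + Φ(-4.880) = 0.9441 + 0.0000 = 0.9441.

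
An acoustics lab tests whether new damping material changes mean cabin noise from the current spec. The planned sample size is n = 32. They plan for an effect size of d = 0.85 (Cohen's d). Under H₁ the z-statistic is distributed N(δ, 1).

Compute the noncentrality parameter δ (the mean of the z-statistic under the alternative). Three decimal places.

The noncentrality parameter scales effect size by the design's sample-size factor: δ = d·√n = 0.85 × √32 = 4.8083

δ ≈ 4.808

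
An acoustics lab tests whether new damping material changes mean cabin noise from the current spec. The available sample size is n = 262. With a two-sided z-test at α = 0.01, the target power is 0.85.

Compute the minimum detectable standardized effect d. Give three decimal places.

d ≈ 0.223

Need Φ(δ − 2.576) = 0.85, so δ = 2.576 + 1.036 = 3.612.
(Lower-tail contribution to power is negligible for δ > 0.)
δ = d·√n ⇒ d = δ/√n = 3.612/√262 = 0.2232.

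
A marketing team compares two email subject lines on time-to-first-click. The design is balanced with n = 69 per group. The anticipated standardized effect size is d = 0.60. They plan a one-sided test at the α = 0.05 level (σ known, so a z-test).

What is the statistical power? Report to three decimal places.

Power ≈ 0.970

Noncentrality parameter: δ = d·√(n/2) = 0.60 × √(69/2) = 3.5242
One-sided α = 0.05 → critical value z_{0.05} = 1.645.
Power = Φ(δ − 1.645) = Φ(1.879) = 0.9699.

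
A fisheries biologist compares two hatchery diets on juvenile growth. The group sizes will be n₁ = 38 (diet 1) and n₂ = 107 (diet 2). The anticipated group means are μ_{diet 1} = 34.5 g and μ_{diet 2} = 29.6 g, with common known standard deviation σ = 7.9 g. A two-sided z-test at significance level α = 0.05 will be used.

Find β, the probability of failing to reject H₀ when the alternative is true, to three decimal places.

Standardized effect: d = |μ_{diet 1} − μ_{diet 2}| / σ = |34.5 − 29.6| / 7.9 = 0.6203
Noncentrality parameter: δ = d / √(1/n₁ + 1/n₂) = 0.6203 / √(1/38 + 1/107) = 3.2845
Critical value for a two-sided test at α = 0.05: z_{α/2} = 1.960.
Power = Φ(δ − 1.960) + Φ(−δ − 1.960) = Φ(1.325) + Φ(-5.244) = 0.9073 + 0.0000 = 0.9073.
Type II error: β = 1 − power = 1 − 0.9073 = 0.0927.

β ≈ 0.093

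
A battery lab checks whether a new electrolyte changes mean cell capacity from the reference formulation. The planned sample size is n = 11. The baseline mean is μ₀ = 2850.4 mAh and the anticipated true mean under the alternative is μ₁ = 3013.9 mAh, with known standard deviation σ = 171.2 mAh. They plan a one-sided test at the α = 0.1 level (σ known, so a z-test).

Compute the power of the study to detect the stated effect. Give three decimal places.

Power ≈ 0.970

Standardized effect: d = |μ₁ − μ₀| / σ = |3013.9 − 2850.4| / 171.2 = 0.9550
Noncentrality parameter: δ = d·√n = 0.9550 × √11 = 3.1675
One-sided α = 0.1 → critical value z_{0.1} = 1.282.
Power = P(Z > 1.282 − δ) = Φ(1.886) = 0.9703.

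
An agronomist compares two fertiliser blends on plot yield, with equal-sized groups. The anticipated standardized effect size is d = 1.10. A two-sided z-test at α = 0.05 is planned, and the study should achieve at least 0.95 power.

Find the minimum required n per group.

n = 22 per group

For power 0.95 need Φ(δ − z_{0.025}) = 0.95, so δ = z_{0.025} + z_{0.05} = 1.960 + 1.645 = 3.605.
(The Φ(−δ − z_{α/2}) term is vanishingly small for δ > 0 and is dropped in the standard sample-size formula.)
δ = d·√(n/2) ⇒ n = 2(δ/d)² = 2 × (3.605 / 1.10)² = 21.48.
Rounding up, n = 22 per group.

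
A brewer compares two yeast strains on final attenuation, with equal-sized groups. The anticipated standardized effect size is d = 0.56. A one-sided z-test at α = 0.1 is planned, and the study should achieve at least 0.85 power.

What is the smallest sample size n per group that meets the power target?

Set Φ(δ − 1.282) = 0.85; then δ − 1.282 = Φ⁻¹(0.85) = 1.036, giving δ = 2.318.
δ = d·√(n/2) ⇒ n = 2(δ/d)² = 2 × (2.318 / 0.56)² = 34.27.
Rounding up, n = 35 per group.

n = 35 per group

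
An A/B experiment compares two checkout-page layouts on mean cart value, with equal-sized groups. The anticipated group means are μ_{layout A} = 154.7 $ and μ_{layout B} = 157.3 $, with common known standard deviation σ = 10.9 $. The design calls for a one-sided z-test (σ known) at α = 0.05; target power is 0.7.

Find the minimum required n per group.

n = 166 per group

Standardized effect: d = |μ_{layout A} − μ_{layout B}| / σ = |154.7 − 157.3| / 10.9 = 0.2385
For power 0.7 need Φ(δ − z_{0.05}) = 0.7, so δ = z_{0.05} + z_{0.30} = 1.645 + 0.524 = 2.169.
δ = d·√(n/2) ⇒ n = 2(δ/d)² = 2 × (2.169 / 0.2385)² = 165.41.
Round up to the next whole unit.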